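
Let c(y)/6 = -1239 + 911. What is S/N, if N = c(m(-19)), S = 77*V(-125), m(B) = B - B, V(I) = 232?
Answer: -2233/246 ≈ -9.0772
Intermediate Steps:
m(B) = 0
S = 17864 (S = 77*232 = 17864)
c(y) = -1968 (c(y) = 6*(-1239 + 911) = 6*(-328) = -1968)
N = -1968
S/N = 17864/(-1968) = 17864*(-1/1968) = -2233/246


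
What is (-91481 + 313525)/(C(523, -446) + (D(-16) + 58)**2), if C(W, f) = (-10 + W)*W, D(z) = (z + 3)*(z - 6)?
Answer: 222044/386635 ≈ 0.57430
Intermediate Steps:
D(z) = (-6 + z)*(3 + z) (D(z) = (3 + z)*(-6 + z) = (-6 + z)*(3 + z))
C(W, f) = W*(-10 + W)
(-91481 + 313525)/(C(523, -446) + (D(-16) + 58)**2) = (-91481 + 313525)/(523*(-10 + 523) + ((-18 + (-16)**2 - 3*(-16)) + 58)**2) = 222044/(523*513 + ((-18 + 256 + 48) + 58)**2) = 222044/(268299 + (286 + 58)**2) = 222044/(268299 + 344**2) = 222044/(268299 + 118336) = 222044/386635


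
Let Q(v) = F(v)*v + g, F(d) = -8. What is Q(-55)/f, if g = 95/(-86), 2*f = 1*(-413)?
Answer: -37745/17759 ≈ -2.1254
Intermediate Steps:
f = -413/2 (f = (1*(-413))/2 = (½)*(-413) = -413/2 ≈ -206.50)
g = -95/86 (g = 95*(-1/86) = -95/86 ≈ -1.1047)
Q(v) = -95/86 - 8*v (Q(v) = -8*v - 95/86 = -95/86 - 8*v)
Q(-55)/f = (-95/86 - 8*(-55))/(-413/2) = (-95/86 + 440)*(-2/413) = (37745/86)*(-2/413) = -37745/17759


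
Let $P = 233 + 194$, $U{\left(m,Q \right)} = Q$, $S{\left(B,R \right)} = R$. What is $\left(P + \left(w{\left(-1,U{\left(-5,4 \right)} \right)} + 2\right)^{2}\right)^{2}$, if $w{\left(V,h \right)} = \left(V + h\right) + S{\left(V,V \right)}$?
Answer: $196249$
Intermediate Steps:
$w{\left(V,h \right)} = h + 2 V$ ($w{\left(V,h \right)} = \left(V + h\right) + V = h + 2 V$)
$P = 427$
$\left(P + \left(w{\left(-1,U{\left(-5,4 \right)} \right)} + 2\right)^{2}\right)^{2} = \left(427 + \left(\left(4 + 2 \left(-1\right)\right) + 2\right)^{2}\right)^{2} = \left(427 + \left(\left(4 - 2\right) + 2\right)^{2}\right)^{2} = \left(427 + \left(2 + 2\right)^{2}\right)^{2} = \left(427 + 4^{2}\right)^{2} = \left(427 + 16\right)^{2} = 443^{2} = 196249$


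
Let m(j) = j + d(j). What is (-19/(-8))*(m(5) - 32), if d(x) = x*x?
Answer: -19/4 ≈ -4.7500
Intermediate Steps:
d(x) = x²
m(j) = j + j²
(-19/(-8))*(m(5) - 32) = (-19/(-8))*(5*(1 + 5) - 32) = (-19*(-⅛))*(5*6 - 32) = 19*(30 - 32)/8 = (19/8)*(-2) = -19/4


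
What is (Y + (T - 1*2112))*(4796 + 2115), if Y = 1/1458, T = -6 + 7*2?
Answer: -21200397841/1458 ≈ -1.4541e+7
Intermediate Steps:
T = 8 (T = -6 + 14 = 8)
Y = 1/1458 ≈ 0.00068587
(Y + (T - 1*2112))*(4796 + 2115) = (1/1458 + (8 - 1*2112))*(4796 + 2115) = (1/1458 + (8 - 2112))*6911 = (1/1458 - 2104)*6911 = -3067631/1458*6911 = -21200397841/1458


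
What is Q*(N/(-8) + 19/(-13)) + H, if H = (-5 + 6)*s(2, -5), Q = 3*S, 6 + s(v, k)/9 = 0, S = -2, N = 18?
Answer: -825/26 ≈ -31.731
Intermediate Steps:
s(v, k) = -54 (s(v, k) = -54 + 9*0 = -54 + 0 = -54)
Q = -6 (Q = 3*(-2) = -6)
H = -54 (H = (-5 + 6)*(-54) = 1*(-54) = -54)
Q*(N/(-8) + 19/(-13)) + H = -6*(18/(-8) + 19/(-13)) - 54 = -6*(18*(-1/8) + 19*(-1/13)) - 54 = -6*(-9/4 - 19/13) - 54 = -6*(-193/52) - 54 = 579/26 - 54 = -825/26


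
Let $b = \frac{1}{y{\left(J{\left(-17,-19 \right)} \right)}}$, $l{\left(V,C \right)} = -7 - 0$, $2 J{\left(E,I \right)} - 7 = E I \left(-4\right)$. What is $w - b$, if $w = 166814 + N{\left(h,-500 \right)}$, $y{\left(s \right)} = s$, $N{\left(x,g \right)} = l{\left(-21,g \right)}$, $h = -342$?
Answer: $\frac{214346997}{1285} \approx 1.6681 \cdot 10^{5}$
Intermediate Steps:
$J{\left(E,I \right)} = \frac{7}{2} - 2 E I$ ($J{\left(E,I \right)} = \frac{7}{2} + \frac{E I \left(-4\right)}{2} = \frac{7}{2} + \frac{\left(-4\right) E I}{2} = \frac{7}{2} - 2 E I$)
$l{\left(V,C \right)} = -7$ ($l{\left(V,C \right)} = -7 + 0 = -7$)
$N{\left(x,g \right)} = -7$
$b = - \frac{2}{1285}$ ($b = \frac{1}{\frac{7}{2} - \left(-34\right) \left(-19\right)} = \frac{1}{\frac{7}{2} - 646} = \frac{1}{- \frac{1285}{2}} = - \frac{2}{1285} \approx -0.0015564$)
$w = 166807$ ($w = 166814 - 7 = 166807$)
$w - b = 166807 - - \frac{2}{1285} = 166807 + \frac{2}{1285} = \frac{214346997}{1285}$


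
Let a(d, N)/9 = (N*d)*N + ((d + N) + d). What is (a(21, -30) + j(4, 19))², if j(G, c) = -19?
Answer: 28964295721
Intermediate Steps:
a(d, N) = 9*N + 18*d + 9*d*N² (a(d, N) = 9*((N*d)*N + ((d + N) + d)) = 9*(d*N² + ((N + d) + d)) = 9*(d*N² + (N + 2*d)) = 9*(N + 2*d + d*N²) = 9*N + 18*d + 9*d*N²)
(a(21, -30) + j(4, 19))² = ((9*(-30) + 18*21 + 9*21*(-30)²) - 19)² = ((-270 + 378 + 9*21*900) - 19)² = ((-270 + 378 + 170100) - 19)² = (170208 - 19)² = 170189² = 28964295721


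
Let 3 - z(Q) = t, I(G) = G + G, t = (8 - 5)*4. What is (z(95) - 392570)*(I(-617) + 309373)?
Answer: -120968900481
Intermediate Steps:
t = 12 (t = 3*4 = 12)
I(G) = 2*G
z(Q) = -9 (z(Q) = 3 - 1*12 = 3 - 12 = -9)
(z(95) - 392570)*(I(-617) + 309373) = (-9 - 392570)*(2*(-617) + 309373) = -392579*(-1234 + 309373) = -392579*308139 = -120968900481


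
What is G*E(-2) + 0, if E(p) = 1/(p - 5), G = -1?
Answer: 1/7 ≈ 0.14286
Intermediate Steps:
E(p) = 1/(-5 + p)
G*E(-2) + 0 = -1/(-5 - 2) + 0 = -1/(-7) + 0 = -1*(-1/7) + 0 = 1/7 + 0 = 1/7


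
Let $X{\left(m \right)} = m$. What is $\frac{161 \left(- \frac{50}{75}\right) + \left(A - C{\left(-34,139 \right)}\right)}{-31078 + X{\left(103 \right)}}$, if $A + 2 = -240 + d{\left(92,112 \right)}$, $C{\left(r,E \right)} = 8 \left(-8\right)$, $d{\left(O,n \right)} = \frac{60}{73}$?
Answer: $\frac{62308}{6783525} \approx 0.0091852$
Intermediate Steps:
$d{\left(O,n \right)} = \frac{60}{73}$ ($d{\left(O,n \right)} = 60 \cdot \frac{1}{73} = \frac{60}{73}$)
$C{\left(r,E \right)} = -64$
$A = - \frac{17606}{73}$ ($A = -2 + \left(-240 + \frac{60}{73}\right) = -2 - \frac{17460}{73} = - \frac{17606}{73} \approx -241.18$)
$\frac{161 \left(- \frac{50}{75}\right) + \left(A - C{\left(-34,139 \right)}\right)}{-31078 + X{\left(103 \right)}} = \frac{161 \left(- \frac{50}{75}\right) - \frac{12934}{73}}{-31078 + 103} = \frac{161 \left(\left(-50\right) \frac{1}{75}\right) + \left(- \frac{17606}{73} + 64\right)}{-30975} = \left(161 \left(- \frac{2}{3}\right) - \frac{12934}{73}\right) \left(- \frac{1}{30975}\right) = \left(- \frac{322}{3} - \frac{12934}{73}\right) \left(- \frac{1}{30975}\right) = \left(- \frac{62308}{219}\right) \left(- \frac{1}{30975}\right) = \frac{62308}{6783525}$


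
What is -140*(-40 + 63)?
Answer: -3220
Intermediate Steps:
-140*(-40 + 63) = -140*23 = -1*3220 = -3220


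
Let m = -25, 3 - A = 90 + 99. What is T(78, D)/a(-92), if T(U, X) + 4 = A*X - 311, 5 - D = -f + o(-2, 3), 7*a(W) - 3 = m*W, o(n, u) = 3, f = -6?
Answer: 429/329 ≈ 1.3040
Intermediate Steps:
A = -186 (A = 3 - (90 + 99) = 3 - 1*189 = 3 - 189 = -186)
a(W) = 3/7 - 25*W/7 (a(W) = 3/7 + (-25*W)/7 = 3/7 - 25*W/7)
D = -4 (D = 5 - (-1*(-6) + 3) = 5 - (6 + 3) = 5 - 1*9 = 5 - 9 = -4)
T(U, X) = -315 - 186*X (T(U, X) = -4 + (-186*X - 311) = -4 + (-311 - 186*X) = -315 - 186*X)
T(78, D)/a(-92) = (-315 - 186*(-4))/(3/7 - 25/7*(-92)) = (-315 + 744)/(3/7 + 2300/7) = 429/329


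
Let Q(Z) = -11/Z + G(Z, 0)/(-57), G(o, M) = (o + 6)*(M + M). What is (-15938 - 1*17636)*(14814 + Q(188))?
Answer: -46752147527/94 ≈ -4.9736e+8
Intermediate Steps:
G(o, M) = 2*M*(6 + o) (G(o, M) = (6 + o)*(2*M) = 2*M*(6 + o))
Q(Z) = -11/Z (Q(Z) = -11/Z + (2*0*(6 + Z))/(-57) = -11/Z + 0*(-1/57) = -11/Z + 0 = -11/Z)
(-15938 - 1*17636)*(14814 + Q(188)) = (-15938 - 1*17636)*(14814 - 11/188) = (-15938 - 17636)*(14814 - 11*1/188) = -33574*(14814 - 11/188) = -33574*2785021/188 = -46752147527/94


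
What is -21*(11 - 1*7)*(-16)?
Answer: 1344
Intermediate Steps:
-21*(11 - 1*7)*(-16) = -21*(11 - 7)*(-16) = -21*4*(-16) = -84*(-16) = 1344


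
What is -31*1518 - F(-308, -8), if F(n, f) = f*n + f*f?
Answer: -49586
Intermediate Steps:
F(n, f) = f² + f*n (F(n, f) = f*n + f² = f² + f*n)
-31*1518 - F(-308, -8) = -31*1518 - (-8)*(-8 - 308) = -47058 - (-8)*(-316) = -47058 - 1*2528 = -47058 - 2528 = -49586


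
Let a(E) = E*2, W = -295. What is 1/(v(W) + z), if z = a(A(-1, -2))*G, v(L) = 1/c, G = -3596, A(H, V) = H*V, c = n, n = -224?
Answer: -224/3222017 ≈ -6.9522e-5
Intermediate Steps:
c = -224
v(L) = -1/224 (v(L) = 1/(-224) = -1/224)
a(E) = 2*E
z = -14384 (z = (2*(-1*(-2)))*(-3596) = (2*2)*(-3596) = 4*(-3596) = -14384)
1/(v(W) + z) = 1/(-1/224 - 14384) = 1/(-3222017/224) = -224/3222017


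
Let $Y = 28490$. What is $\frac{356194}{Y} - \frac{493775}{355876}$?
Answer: $\frac{56346623097}{5069453620} \approx 11.115$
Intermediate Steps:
$\frac{356194}{Y} - \frac{493775}{355876} = \frac{356194}{28490} - \frac{493775}{355876} = 356194 \cdot \frac{1}{28490} - \frac{493775}{355876} = \frac{178097}{14245} - \frac{493775}{355876} = \frac{56346623097}{5069453620}$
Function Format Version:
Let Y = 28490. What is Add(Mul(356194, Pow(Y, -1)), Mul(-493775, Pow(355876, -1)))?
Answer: Rational(56346623097, 5069453620) ≈ 11.115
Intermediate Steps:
Add(Mul(356194, Pow(Y, -1)), Mul(-493775, Pow(355876, -1))) = Add(Mul(356194, Pow(28490, -1)), Mul(-493775, Pow(355876, -1))) = Add(Mul(356194, Rational(1, 28490)), Mul(-493775, Rational(1, 355876))) = Add(Rational(178097, 14245), Rational(-493775, 355876)) = Rational(56346623097, 5069453620)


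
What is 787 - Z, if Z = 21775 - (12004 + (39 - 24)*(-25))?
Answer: -9359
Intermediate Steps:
Z = 10146 (Z = 21775 - (12004 + 15*(-25)) = 21775 - (12004 - 375) = 21775 - 1*11629 = 21775 - 11629 = 10146)
787 - Z = 787 - 1*10146 = 787 - 10146 = -9359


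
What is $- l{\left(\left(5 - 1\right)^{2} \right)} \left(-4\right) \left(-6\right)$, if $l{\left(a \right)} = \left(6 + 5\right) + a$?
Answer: $-648$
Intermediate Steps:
$l{\left(a \right)} = 11 + a$
$- l{\left(\left(5 - 1\right)^{2} \right)} \left(-4\right) \left(-6\right) = - (11 + \left(5 - 1\right)^{2}) \left(-4\right) \left(-6\right) = - (11 + 4^{2}) \left(-4\right) \left(-6\right) = - (11 + 16) \left(-4\right) \left(-6\right) = \left(-1\right) 27 \left(-4\right) \left(-6\right) = \left(-27\right) \left(-4\right) \left(-6\right) = 108 \left(-6\right) = -648$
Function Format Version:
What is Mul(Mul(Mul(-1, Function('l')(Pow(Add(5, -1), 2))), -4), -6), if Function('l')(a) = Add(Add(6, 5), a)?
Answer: -648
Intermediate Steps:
Function('l')(a) = Add(11, a)
Mul(Mul(Mul(-1, Function('l')(Pow(Add(5, -1), 2))), -4), -6) = Mul(Mul(Mul(-1, Add(11, Pow(Add(5, -1), 2))), -4), -6) = Mul(Mul(Mul(-1, Add(11, Pow(4, 2))), -4), -6) = Mul(Mul(Mul(-1, Add(11, 16)), -4), -6) = Mul(Mul(Mul(-1, 27), -4), -6) = Mul(Mul(-27, -4), -6) = Mul(108, -6) = -648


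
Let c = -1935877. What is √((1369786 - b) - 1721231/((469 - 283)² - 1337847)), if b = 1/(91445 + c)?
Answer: √494668880359662585170324066565/600939462108 ≈ 1170.4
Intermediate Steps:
b = -1/1844432 (b = 1/(91445 - 1935877) = 1/(-1844432) = -1/1844432 ≈ -5.4217e-7)
√((1369786 - b) - 1721231/((469 - 283)² - 1337847)) = √((1369786 - 1*(-1/1844432)) - 1721231/((469 - 283)² - 1337847)) = √((1369786 + 1/1844432) - 1721231/(186² - 1337847)) = √(2526477131553/1844432 - 1721231/(34596 - 1337847)) = √(2526477131553/1844432 - 1721231/(-1303251)) = √(2526477131553/1844432 - 1721231*(-1/1303251)) = √(2526477131553/1844432 + 1721231/1303251) = √(3292637022867114595/2403757848432) = √494668880359662585170324066565/600939462108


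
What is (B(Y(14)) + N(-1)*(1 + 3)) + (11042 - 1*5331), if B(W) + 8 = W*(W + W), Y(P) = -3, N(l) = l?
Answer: 5717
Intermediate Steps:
B(W) = -8 + 2*W² (B(W) = -8 + W*(W + W) = -8 + W*(2*W) = -8 + 2*W²)
(B(Y(14)) + N(-1)*(1 + 3)) + (11042 - 1*5331) = ((-8 + 2*(-3)²) - (1 + 3)) + (11042 - 1*5331) = ((-8 + 2*9) - 1*4) + (11042 - 5331) = ((-8 + 18) - 4) + 5711 = (10 - 4) + 5711 = 6 + 5711 = 5717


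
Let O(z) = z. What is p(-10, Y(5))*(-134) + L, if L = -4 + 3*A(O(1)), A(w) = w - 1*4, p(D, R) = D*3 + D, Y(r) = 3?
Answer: 5347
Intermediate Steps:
p(D, R) = 4*D (p(D, R) = 3*D + D = 4*D)
A(w) = -4 + w (A(w) = w - 4 = -4 + w)
L = -13 (L = -4 + 3*(-4 + 1) = -4 + 3*(-3) = -4 - 9 = -13)
p(-10, Y(5))*(-134) + L = (4*(-10))*(-134) - 13 = -40*(-134) - 13 = 5360 - 13 = 5347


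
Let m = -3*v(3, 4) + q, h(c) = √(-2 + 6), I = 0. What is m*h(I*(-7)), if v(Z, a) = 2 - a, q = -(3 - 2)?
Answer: 10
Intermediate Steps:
q = -1 (q = -1*1 = -1)
h(c) = 2 (h(c) = √4 = 2)
m = 5 (m = -3*(2 - 1*4) - 1 = -3*(2 - 4) - 1 = -3*(-2) - 1 = 6 - 1 = 5)
m*h(I*(-7)) = 5*2 = 10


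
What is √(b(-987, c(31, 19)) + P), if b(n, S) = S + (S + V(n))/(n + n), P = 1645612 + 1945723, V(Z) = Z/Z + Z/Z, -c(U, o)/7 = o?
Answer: √13993750903146/1974 ≈ 1895.0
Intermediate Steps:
c(U, o) = -7*o
V(Z) = 2 (V(Z) = 1 + 1 = 2)
P = 3591335
b(n, S) = S + (2 + S)/(2*n) (b(n, S) = S + (S + 2)/(n + n) = S + (2 + S)/((2*n)) = S + (2 + S)*(1/(2*n)) = S + (2 + S)/(2*n))
√(b(-987, c(31, 19)) + P) = √((1 + (-7*19)/2 - 7*19*(-987))/(-987) + 3591335) = √(-(1 + (½)*(-133) - 133*(-987))/987 + 3591335) = √(-(1 - 133/2 + 131271)/987 + 3591335) = √(-1/987*262411/2 + 3591335) = √(-262411/1974 + 3591335) = √(7089032879/1974) = √13993750903146/1974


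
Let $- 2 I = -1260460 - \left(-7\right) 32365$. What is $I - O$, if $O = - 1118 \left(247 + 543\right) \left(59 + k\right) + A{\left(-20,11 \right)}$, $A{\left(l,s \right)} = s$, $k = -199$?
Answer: $- \frac{246267717}{2} \approx -1.2313 \cdot 10^{8}$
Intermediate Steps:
$O = 123650811$ ($O = - 1118 \left(247 + 543\right) \left(59 - 199\right) + 11 = - 1118 \cdot 790 \left(-140\right) + 11 = \left(-1118\right) \left(-110600\right) + 11 = 123650800 + 11 = 123650811$)
$I = \frac{1033905}{2}$ ($I = - \frac{-1260460 - \left(-7\right) 32365}{2} = - \frac{-1260460 - -226555}{2} = - \frac{-1260460 + 226555}{2} = \left(- \frac{1}{2}\right) \left(-1033905\right) = \frac{1033905}{2} \approx 5.1695 \cdot 10^{5}$)
$I - O = \frac{1033905}{2} - 123650811 = - \frac{246267717}{2}$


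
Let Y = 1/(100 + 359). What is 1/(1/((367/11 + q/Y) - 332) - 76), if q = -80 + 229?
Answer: -749016/56925205 ≈ -0.013158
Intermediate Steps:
q = 149
Y = 1/459 ≈ 0.0021787
1/(1/((367/11 + q/Y) - 332) - 76) = 1/(1/((367/11 + 149/(1/459)) - 332) - 76) = 1/(1/((367*(1/11) + 149*459) - 332) - 76) = 1/(1/((367/11 + 68391) - 332) - 76) = 1/(1/(752668/11 - 332) - 76) = 1/(1/(749016/11) - 76) = 1/(11/749016 - 76) = 1/(-56925205/749016) = -749016/56925205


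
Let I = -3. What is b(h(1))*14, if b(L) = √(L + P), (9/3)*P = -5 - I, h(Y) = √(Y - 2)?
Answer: 14*√(-6 + 9*I)/3 ≈ 7.2421 + 13.532*I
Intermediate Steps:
h(Y) = √(-2 + Y)
P = -⅔ (P = (-5 - 1*(-3))/3 = (-5 + 3)/3 = (⅓)*(-2) = -⅔ ≈ -0.66667)
b(L) = √(-⅔ + L) (b(L) = √(L - ⅔) = √(-⅔ + L))
b(h(1))*14 = (√(-6 + 9*√(-2 + 1))/3)*14 = (√(-6 + 9*√(-1))/3)*14 = (√(-6 + 9*I)/3)*14 = 14*√(-6 + 9*I)/3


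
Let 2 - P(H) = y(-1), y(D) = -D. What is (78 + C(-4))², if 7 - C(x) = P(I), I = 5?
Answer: 7056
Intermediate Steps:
P(H) = 1 (P(H) = 2 - (-1)*(-1) = 2 - 1*1 = 2 - 1 = 1)
C(x) = 6 (C(x) = 7 - 1*1 = 7 - 1 = 6)
(78 + C(-4))² = (78 + 6)² = 84² = 7056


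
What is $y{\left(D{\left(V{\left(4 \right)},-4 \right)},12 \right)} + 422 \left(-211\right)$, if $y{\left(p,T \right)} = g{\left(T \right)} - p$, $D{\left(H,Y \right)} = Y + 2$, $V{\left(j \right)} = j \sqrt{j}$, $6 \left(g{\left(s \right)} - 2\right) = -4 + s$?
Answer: $- \frac{267110}{3} \approx -89037.0$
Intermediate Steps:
$g{\left(s \right)} = \frac{4}{3} + \frac{s}{6}$ ($g{\left(s \right)} = 2 + \frac{-4 + s}{6} = 2 + \left(- \frac{2}{3} + \frac{s}{6}\right) = \frac{4}{3} + \frac{s}{6}$)
$V{\left(j \right)} = j^{\frac{3}{2}}$
$D{\left(H,Y \right)} = 2 + Y$
$y{\left(p,T \right)} = \frac{4}{3} - p + \frac{T}{6}$ ($y{\left(p,T \right)} = \left(\frac{4}{3} + \frac{T}{6}\right) - p = \frac{4}{3} - p + \frac{T}{6}$)
$y{\left(D{\left(V{\left(4 \right)},-4 \right)},12 \right)} + 422 \left(-211\right) = \left(\frac{4}{3} - \left(2 - 4\right) + \frac{1}{6} \cdot 12\right) + 422 \left(-211\right) = \left(\frac{4}{3} - -2 + 2\right) - 89042 = \left(\frac{4}{3} + 2 + 2\right) - 89042 = \frac{16}{3} - 89042 = - \frac{267110}{3}$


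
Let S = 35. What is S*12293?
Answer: 430255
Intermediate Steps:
S*12293 = 35*12293 = 430255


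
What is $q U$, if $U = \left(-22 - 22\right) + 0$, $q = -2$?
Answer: $88$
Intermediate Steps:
$U = -44$ ($U = -44 + 0 = -44$)
$q U = \left(-2\right) \left(-44\right) = 88$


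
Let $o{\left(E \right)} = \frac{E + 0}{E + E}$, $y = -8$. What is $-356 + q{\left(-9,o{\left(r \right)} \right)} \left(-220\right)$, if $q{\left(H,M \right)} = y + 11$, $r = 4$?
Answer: $-1016$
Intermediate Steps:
$o{\left(E \right)} = \frac{1}{2}$ ($o{\left(E \right)} = \frac{E}{2 E} = E \frac{1}{2 E} = \frac{1}{2}$)
$q{\left(H,M \right)} = 3$ ($q{\left(H,M \right)} = -8 + 11 = 3$)
$-356 + q{\left(-9,o{\left(r \right)} \right)} \left(-220\right) = -356 + 3 \left(-220\right) = -356 - 660 = -1016$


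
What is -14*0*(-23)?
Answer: 0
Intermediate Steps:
-14*0*(-23) = 0*(-23) = 0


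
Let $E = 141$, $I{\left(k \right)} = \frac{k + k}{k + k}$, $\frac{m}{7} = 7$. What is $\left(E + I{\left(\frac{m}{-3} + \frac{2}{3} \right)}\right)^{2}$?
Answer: $20164$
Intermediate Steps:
$m = 49$ ($m = 7 \cdot 7 = 49$)
$I{\left(k \right)} = 1$ ($I{\left(k \right)} = \frac{2 k}{2 k} = 2 k \frac{1}{2 k} = 1$)
$\left(E + I{\left(\frac{m}{-3} + \frac{2}{3} \right)}\right)^{2} = \left(141 + 1\right)^{2} = 142^{2} = 20164$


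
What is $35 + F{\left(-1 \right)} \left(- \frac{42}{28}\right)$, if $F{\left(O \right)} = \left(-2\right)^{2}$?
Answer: $29$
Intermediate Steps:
$F{\left(O \right)} = 4$
$35 + F{\left(-1 \right)} \left(- \frac{42}{28}\right) = 35 + 4 \left(- \frac{42}{28}\right) = 35 + 4 \left(\left(-42\right) \frac{1}{28}\right) = 35 + 4 \left(- \frac{3}{2}\right) = 35 - 6 = 29$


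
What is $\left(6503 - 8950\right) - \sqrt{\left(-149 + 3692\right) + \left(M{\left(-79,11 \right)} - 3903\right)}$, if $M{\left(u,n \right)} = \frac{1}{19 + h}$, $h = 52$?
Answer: $-2447 - \frac{i \sqrt{1814689}}{71} \approx -2447.0 - 18.973 i$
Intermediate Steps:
$M{\left(u,n \right)} = \frac{1}{71}$ ($M{\left(u,n \right)} = \frac{1}{19 + 52} = \frac{1}{71}$)
$\left(6503 - 8950\right) - \sqrt{\left(-149 + 3692\right) + \left(M{\left(-79,11 \right)} - 3903\right)} = \left(6503 - 8950\right) - \sqrt{\left(-149 + 3692\right) + \left(\frac{1}{71} - 3903\right)} = \left(6503 - 8950\right) - \sqrt{3543 + \left(\frac{1}{71} - 3903\right)} = -2447 - \sqrt{3543 - \frac{277112}{71}} = -2447 - \sqrt{- \frac{25559}{71}} = -2447 - \frac{i \sqrt{1814689}}{71}$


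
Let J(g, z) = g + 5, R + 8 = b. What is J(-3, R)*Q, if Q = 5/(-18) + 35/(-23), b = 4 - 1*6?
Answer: -745/207 ≈ -3.5990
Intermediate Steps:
b = -2 (b = 4 - 6 = -2)
R = -10 (R = -8 - 2 = -10)
Q = -745/414 (Q = 5*(-1/18) + 35*(-1/23) = -5/18 - 35/23 = -745/414 ≈ -1.7995)
J(g, z) = 5 + g
J(-3, R)*Q = (5 - 3)*(-745/414) = 2*(-745/414) = -745/207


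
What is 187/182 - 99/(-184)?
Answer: 26213/16744 ≈ 1.5655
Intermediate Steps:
187/182 - 99/(-184) = 187*(1/182) - 99*(-1/184) = 187/182 + 99/184 = 26213/16744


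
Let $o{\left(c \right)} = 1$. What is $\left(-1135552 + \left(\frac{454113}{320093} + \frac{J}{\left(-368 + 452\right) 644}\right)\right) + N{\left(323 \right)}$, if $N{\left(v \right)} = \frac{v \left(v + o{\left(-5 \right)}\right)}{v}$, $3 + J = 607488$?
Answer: $- \frac{6552368759032877}{5771916976} \approx -1.1352 \cdot 10^{6}$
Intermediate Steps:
$J = 607485$ ($J = -3 + 607488 = 607485$)
$N{\left(v \right)} = 1 + v$ ($N{\left(v \right)} = \frac{v \left(v + 1\right)}{v} = \frac{v \left(1 + v\right)}{v} = 1 + v$)
$\left(-1135552 + \left(\frac{454113}{320093} + \frac{J}{\left(-368 + 452\right) 644}\right)\right) + N{\left(323 \right)} = \left(-1135552 + \left(\frac{454113}{320093} + \frac{607485}{\left(-368 + 452\right) 644}\right)\right) + \left(1 + 323\right) = \left(-1135552 + \left(454113 \cdot \frac{1}{320093} + \frac{607485}{84 \cdot 644}\right)\right) + 324 = \left(-1135552 + \left(\frac{454113}{320093} + \frac{607485}{54096}\right)\right) + 324 = \left(-1135552 + \left(\frac{454113}{320093} + 607485 \cdot \frac{1}{54096}\right)\right) + 324 = \left(-1135552 + \left(\frac{454113}{320093} + \frac{202495}{18032}\right)\right) + 324 = \left(-1135552 + \frac{73005797651}{5771916976}\right) + 324 = - \frac{6554238860133101}{5771916976} + 324 = - \frac{6552368759032877}{5771916976}$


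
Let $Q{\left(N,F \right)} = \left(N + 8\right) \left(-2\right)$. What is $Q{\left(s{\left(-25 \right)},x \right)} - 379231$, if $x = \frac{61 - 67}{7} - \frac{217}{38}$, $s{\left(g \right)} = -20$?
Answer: $-379207$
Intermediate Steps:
$x = - \frac{1747}{266}$ ($x = \left(-6\right) \frac{1}{7} - \frac{217}{38} = - \frac{6}{7} - \frac{217}{38} = - \frac{1747}{266} \approx -6.5677$)
$Q{\left(N,F \right)} = -16 - 2 N$ ($Q{\left(N,F \right)} = \left(8 + N\right) \left(-2\right) = -16 - 2 N$)
$Q{\left(s{\left(-25 \right)},x \right)} - 379231 = \left(-16 - -40\right) - 379231 = \left(-16 + 40\right) - 379231 = 24 - 379231 = -379207$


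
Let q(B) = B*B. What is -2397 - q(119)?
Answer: -16558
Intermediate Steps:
q(B) = B²
-2397 - q(119) = -2397 - 1*119² = -2397 - 1*14161 = -2397 - 14161 = -16558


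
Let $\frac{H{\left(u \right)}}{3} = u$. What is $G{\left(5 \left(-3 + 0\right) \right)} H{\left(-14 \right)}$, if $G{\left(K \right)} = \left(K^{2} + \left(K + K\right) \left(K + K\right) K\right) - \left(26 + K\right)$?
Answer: $558012$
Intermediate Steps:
$H{\left(u \right)} = 3 u$
$G{\left(K \right)} = -26 + K^{2} - K + 4 K^{3}$ ($G{\left(K \right)} = \left(K^{2} + 2 K 2 K K\right) - \left(26 + K\right) = \left(K^{2} + 4 K^{2} K\right) - \left(26 + K\right) = \left(K^{2} + 4 K^{3}\right) - \left(26 + K\right) = -26 + K^{2} - K + 4 K^{3}$)
$G{\left(5 \left(-3 + 0\right) \right)} H{\left(-14 \right)} = \left(-26 + \left(5 \left(-3 + 0\right)\right)^{2} - 5 \left(-3 + 0\right) + 4 \left(5 \left(-3 + 0\right)\right)^{3}\right) 3 \left(-14\right) = \left(-26 + \left(5 \left(-3\right)\right)^{2} - 5 \left(-3\right) + 4 \left(5 \left(-3\right)\right)^{3}\right) \left(-42\right) = \left(-26 + \left(-15\right)^{2} - -15 + 4 \left(-15\right)^{3}\right) \left(-42\right) = \left(-26 + 225 + 15 + 4 \left(-3375\right)\right) \left(-42\right) = \left(-26 + 225 + 15 - 13500\right) \left(-42\right) = \left(-13286\right) \left(-42\right) = 558012$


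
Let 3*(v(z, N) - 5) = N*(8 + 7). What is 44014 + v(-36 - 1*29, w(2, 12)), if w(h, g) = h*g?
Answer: 44139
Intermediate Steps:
w(h, g) = g*h
v(z, N) = 5 + 5*N (v(z, N) = 5 + (N*(8 + 7))/3 = 5 + (N*15)/3 = 5 + (15*N)/3 = 5 + 5*N)
44014 + v(-36 - 1*29, w(2, 12)) = 44014 + (5 + 5*(12*2)) = 44014 + (5 + 5*24) = 44014 + (5 + 120) = 44014 + 125 = 44139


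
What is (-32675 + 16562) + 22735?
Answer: 6622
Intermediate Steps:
(-32675 + 16562) + 22735 = -16113 + 22735 = 6622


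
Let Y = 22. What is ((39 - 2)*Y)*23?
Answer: 18722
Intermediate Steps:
((39 - 2)*Y)*23 = ((39 - 2)*22)*23 = (37*22)*23 = 814*23 = 18722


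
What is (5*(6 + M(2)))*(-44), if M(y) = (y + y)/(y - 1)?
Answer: -2200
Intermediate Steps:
M(y) = 2*y/(-1 + y) (M(y) = (2*y)/(-1 + y) = 2*y/(-1 + y))
(5*(6 + M(2)))*(-44) = (5*(6 + 2*2/(-1 + 2)))*(-44) = (5*(6 + 2*2/1))*(-44) = (5*(6 + 2*2*1))*(-44) = (5*(6 + 4))*(-44) = (5*10)*(-44) = 50*(-44) = -2200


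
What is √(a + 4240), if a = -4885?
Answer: I*√645 ≈ 25.397*I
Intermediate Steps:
√(a + 4240) = √(-4885 + 4240) = √(-645) = I*√645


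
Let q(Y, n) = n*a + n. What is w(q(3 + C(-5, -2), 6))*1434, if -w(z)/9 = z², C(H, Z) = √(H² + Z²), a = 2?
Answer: -4181544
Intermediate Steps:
q(Y, n) = 3*n (q(Y, n) = n*2 + n = 2*n + n = 3*n)
w(z) = -9*z²
w(q(3 + C(-5, -2), 6))*1434 = -9*(3*6)²*1434 = -9*18²*1434 = -9*324*1434 = -2916*1434 = -4181544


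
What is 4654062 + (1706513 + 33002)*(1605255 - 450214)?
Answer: 2009215799177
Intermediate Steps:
4654062 + (1706513 + 33002)*(1605255 - 450214) = 4654062 + 1739515*1155041 = 4654062 + 2009211145115 = 2009215799177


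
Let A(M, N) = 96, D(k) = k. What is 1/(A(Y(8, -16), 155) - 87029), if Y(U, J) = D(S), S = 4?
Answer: -1/86933 ≈ -1.1503e-5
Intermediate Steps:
Y(U, J) = 4
1/(A(Y(8, -16), 155) - 87029) = 1/(96 - 87029) = 1/(-86933) = -1/86933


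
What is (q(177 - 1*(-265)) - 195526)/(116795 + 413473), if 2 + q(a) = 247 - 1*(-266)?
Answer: -65005/176756 ≈ -0.36777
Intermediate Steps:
q(a) = 511 (q(a) = -2 + (247 - 1*(-266)) = -2 + (247 + 266) = -2 + 513 = 511)
(q(177 - 1*(-265)) - 195526)/(116795 + 413473) = (511 - 195526)/(116795 + 413473) = -195015/530268 = -195015*1/530268 = -65005/176756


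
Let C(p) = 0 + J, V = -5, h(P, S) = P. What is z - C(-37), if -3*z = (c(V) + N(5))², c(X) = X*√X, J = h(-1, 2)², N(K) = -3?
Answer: 113/3 - 10*I*√5 ≈ 37.667 - 22.361*I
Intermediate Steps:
J = 1 (J = (-1)² = 1)
c(X) = X^(3/2)
z = -(-3 - 5*I*√5)²/3 (z = -((-5)^(3/2) - 3)²/3 = -(-5*I*√5 - 3)²/3 = -(-3 - 5*I*√5)²/3 ≈ 38.667 - 22.361*I)
C(p) = 1 (C(p) = 0 + 1 = 1)
z - C(-37) = (116/3 - 10*I*√5) - 1*1 = (116/3 - 10*I*√5) - 1 = 113/3 - 10*I*√5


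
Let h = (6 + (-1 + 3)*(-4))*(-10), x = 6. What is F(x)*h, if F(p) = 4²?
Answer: 320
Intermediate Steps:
F(p) = 16
h = 20 (h = (6 + 2*(-4))*(-10) = (6 - 8)*(-10) = -2*(-10) = 20)
F(x)*h = 16*20 = 320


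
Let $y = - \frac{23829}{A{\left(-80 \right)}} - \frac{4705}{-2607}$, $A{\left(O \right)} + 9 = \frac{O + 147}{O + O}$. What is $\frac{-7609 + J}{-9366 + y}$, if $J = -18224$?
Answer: $\frac{9226488447}{2440910929} \approx 3.7799$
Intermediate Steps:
$A{\left(O \right)} = -9 + \frac{147 + O}{2 O}$ ($A{\left(O \right)} = -9 + \frac{O + 147}{O + O} = -9 + \frac{147 + O}{2 O}$)
$y = \frac{904240265}{357159}$ ($y = - \frac{23829}{\frac{1}{2} \frac{1}{-80} \left(147 - -1360\right)} - \frac{4705}{-2607} = - \frac{23829}{\frac{1}{2} \left(- \frac{1}{80}\right) \left(147 + 1360\right)} - - \frac{4705}{2607} = - \frac{23829}{\frac{1}{2} \left(- \frac{1}{80}\right) 1507} + \frac{4705}{2607} = - \frac{23829}{- \frac{1507}{160}} + \frac{4705}{2607} = \left(-23829\right) \left(- \frac{160}{1507}\right) + \frac{4705}{2607} = \frac{3812640}{1507} + \frac{4705}{2607} = \frac{904240265}{357159} \approx 2531.8$)
$\frac{-7609 + J}{-9366 + y} = \frac{-7609 - 18224}{-9366 + \frac{904240265}{357159}} = - \frac{25833}{- \frac{2440910929}{357159}} = \left(-25833\right) \left(- \frac{357159}{2440910929}\right) = \frac{9226488447}{2440910929}$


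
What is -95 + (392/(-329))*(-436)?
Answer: 19951/47 ≈ 424.49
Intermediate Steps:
-95 + (392/(-329))*(-436) = -95 + (392*(-1/329))*(-436) = -95 - 56/47*(-436) = -95 + 24416/47 = 19951/47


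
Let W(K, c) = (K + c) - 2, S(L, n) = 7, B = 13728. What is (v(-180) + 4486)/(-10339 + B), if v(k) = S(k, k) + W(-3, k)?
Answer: 4308/3389 ≈ 1.2712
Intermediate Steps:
W(K, c) = -2 + K + c
v(k) = 2 + k (v(k) = 7 + (-2 - 3 + k) = 7 + (-5 + k) = 2 + k)
(v(-180) + 4486)/(-10339 + B) = ((2 - 180) + 4486)/(-10339 + 13728) = (-178 + 4486)/3389 = 4308*(1/3389) = 4308/3389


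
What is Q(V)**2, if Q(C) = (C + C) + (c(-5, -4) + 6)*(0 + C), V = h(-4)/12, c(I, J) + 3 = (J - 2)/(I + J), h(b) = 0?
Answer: 0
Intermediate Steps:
c(I, J) = -3 + (-2 + J)/(I + J) (c(I, J) = -3 + (J - 2)/(I + J) = -3 + (-2 + J)/(I + J))
V = 0 (V = 0/12 = 0*(1/12) = 0)
Q(C) = 17*C/3 (Q(C) = (C + C) + ((-2 - 3*(-5) - 2*(-4))/(-5 - 4) + 6)*(0 + C) = 2*C + ((-2 + 15 + 8)/(-9) + 6)*C = 2*C + (-1/9*21 + 6)*C = 2*C + (-7/3 + 6)*C = 2*C + 11*C/3 = 17*C/3)
Q(V)**2 = ((17/3)*0)**2 = 0**2 = 0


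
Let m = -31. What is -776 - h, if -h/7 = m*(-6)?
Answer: 526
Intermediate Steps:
h = -1302 (h = -(-217)*(-6) = -7*186 = -1302)
-776 - h = -776 - 1*(-1302) = -776 + 1302 = 526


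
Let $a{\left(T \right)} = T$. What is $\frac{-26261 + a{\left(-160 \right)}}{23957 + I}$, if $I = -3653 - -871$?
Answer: $- \frac{26421}{21175} \approx -1.2477$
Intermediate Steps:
$I = -2782$ ($I = -3653 + 871 = -2782$)
$\frac{-26261 + a{\left(-160 \right)}}{23957 + I} = \frac{-26261 - 160}{23957 - 2782} = - \frac{26421}{21175}$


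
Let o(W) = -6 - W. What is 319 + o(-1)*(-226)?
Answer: 1449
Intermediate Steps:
319 + o(-1)*(-226) = 319 + (-6 - 1*(-1))*(-226) = 319 + (-6 + 1)*(-226) = 319 - 5*(-226) = 319 + 1130 = 1449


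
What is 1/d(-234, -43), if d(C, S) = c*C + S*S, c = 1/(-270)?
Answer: 15/27748 ≈ 0.00054058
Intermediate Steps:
c = -1/270 ≈ -0.0037037
d(C, S) = S² - C/270 (d(C, S) = -C/270 + S*S = -C/270 + S² = S² - C/270)
1/d(-234, -43) = 1/((-43)² - 1/270*(-234)) = 1/(1849 + 13/15) = 1/(27748/15) = 15/27748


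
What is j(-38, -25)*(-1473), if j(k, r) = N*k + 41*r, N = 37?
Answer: 3580863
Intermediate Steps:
j(k, r) = 37*k + 41*r
j(-38, -25)*(-1473) = (37*(-38) + 41*(-25))*(-1473) = (-1406 - 1025)*(-1473) = -2431*(-1473) = 3580863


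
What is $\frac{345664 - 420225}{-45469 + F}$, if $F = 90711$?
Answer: $- \frac{74561}{45242} \approx -1.648$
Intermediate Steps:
$\frac{345664 - 420225}{-45469 + F} = \frac{345664 - 420225}{-45469 + 90711} = - \frac{74561}{45242}$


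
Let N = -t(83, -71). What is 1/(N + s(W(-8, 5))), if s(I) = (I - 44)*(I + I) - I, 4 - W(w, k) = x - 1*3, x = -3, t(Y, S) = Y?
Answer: -1/773 ≈ -0.0012937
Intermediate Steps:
N = -83 (N = -1*83 = -83)
W(w, k) = 10 (W(w, k) = 4 - (-3 - 1*3) = 4 - (-3 - 3) = 4 - 1*(-6) = 4 + 6 = 10)
s(I) = -I + 2*I*(-44 + I) (s(I) = (-44 + I)*(2*I) - I = 2*I*(-44 + I) - I = -I + 2*I*(-44 + I))
1/(N + s(W(-8, 5))) = 1/(-83 + 10*(-89 + 2*10)) = 1/(-83 + 10*(-89 + 20)) = 1/(-83 + 10*(-69)) = 1/(-83 - 690) = 1/(-773) = -1/773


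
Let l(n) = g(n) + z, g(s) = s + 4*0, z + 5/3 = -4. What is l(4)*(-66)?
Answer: 110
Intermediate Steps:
z = -17/3 (z = -5/3 - 4 = -17/3 ≈ -5.6667)
g(s) = s (g(s) = s + 0 = s)
l(n) = -17/3 + n (l(n) = n - 17/3 = -17/3 + n)
l(4)*(-66) = (-17/3 + 4)*(-66) = -5/3*(-66) = 110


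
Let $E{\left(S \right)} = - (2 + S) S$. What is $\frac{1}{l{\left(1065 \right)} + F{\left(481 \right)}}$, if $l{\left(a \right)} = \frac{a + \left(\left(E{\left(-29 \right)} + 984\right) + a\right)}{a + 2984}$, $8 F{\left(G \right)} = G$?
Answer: $\frac{32392}{1966217} \approx 0.016474$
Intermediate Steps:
$E{\left(S \right)} = S \left(-2 - S\right)$ ($E{\left(S \right)} = \left(-2 - S\right) S = S \left(-2 - S\right)$)
$F{\left(G \right)} = \frac{G}{8}$
$l{\left(a \right)} = \frac{201 + 2 a}{2984 + a}$ ($l{\left(a \right)} = \frac{a + \left(\left(\left(-1\right) \left(-29\right) \left(2 - 29\right) + 984\right) + a\right)}{a + 2984} = \frac{a + \left(\left(\left(-1\right) \left(-29\right) \left(-27\right) + 984\right) + a\right)}{2984 + a} = \frac{a + \left(\left(-783 + 984\right) + a\right)}{2984 + a} = \frac{a + \left(201 + a\right)}{2984 + a} = \frac{201 + 2 a}{2984 + a}$)
$\frac{1}{l{\left(1065 \right)} + F{\left(481 \right)}} = \frac{1}{\frac{201 + 2 \cdot 1065}{2984 + 1065} + \frac{1}{8} \cdot 481} = \frac{1}{\frac{201 + 2130}{4049} + \frac{481}{8}} = \frac{1}{\frac{1}{4049} \cdot 2331 + \frac{481}{8}} = \frac{1}{\frac{2331}{4049} + \frac{481}{8}} = \frac{1}{\frac{1966217}{32392}} = \frac{32392}{1966217}$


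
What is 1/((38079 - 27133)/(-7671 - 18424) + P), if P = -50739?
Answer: -26095/1324045151 ≈ -1.9709e-5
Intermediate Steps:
1/((38079 - 27133)/(-7671 - 18424) + P) = 1/((38079 - 27133)/(-7671 - 18424) - 50739) = 1/(10946/(-26095) - 50739) = 1/(10946*(-1/26095) - 50739) = 1/(-10946/26095 - 50739) = 1/(-1324045151/26095) = -26095/1324045151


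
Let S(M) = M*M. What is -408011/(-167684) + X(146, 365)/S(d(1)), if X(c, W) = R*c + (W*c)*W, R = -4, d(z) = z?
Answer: 3261498811955/167684 ≈ 1.9450e+7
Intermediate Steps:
S(M) = M²
X(c, W) = -4*c + c*W² (X(c, W) = -4*c + (W*c)*W = -4*c + c*W²)
-408011/(-167684) + X(146, 365)/S(d(1)) = -408011/(-167684) + (146*(-4 + 365²))/(1²) = -408011*(-1/167684) + (146*(-4 + 133225))/1 = 408011/167684 + (146*133221)*1 = 408011/167684 + 19450266*1 = 408011/167684 + 19450266 = 3261498811955/167684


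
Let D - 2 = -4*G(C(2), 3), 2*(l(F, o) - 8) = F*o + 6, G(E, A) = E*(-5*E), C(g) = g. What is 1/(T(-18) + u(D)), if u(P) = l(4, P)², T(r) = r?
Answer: 1/30607 ≈ 3.2672e-5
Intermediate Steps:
G(E, A) = -5*E²
l(F, o) = 11 + F*o/2 (l(F, o) = 8 + (F*o + 6)/2 = 8 + (6 + F*o)/2 = 8 + (3 + F*o/2) = 11 + F*o/2)
D = 82 (D = 2 - (-20)*2² = 2 - (-20)*4 = 2 - 4*(-20) = 2 + 80 = 82)
u(P) = (11 + 2*P)² (u(P) = (11 + (½)*4*P)² = (11 + 2*P)²)
1/(T(-18) + u(D)) = 1/(-18 + (11 + 2*82)²) = 1/(-18 + (11 + 164)²) = 1/(-18 + 175²) = 1/(-18 + 30625) = 1/30607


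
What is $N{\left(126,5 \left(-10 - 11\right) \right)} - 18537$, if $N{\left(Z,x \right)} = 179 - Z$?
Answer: $-18484$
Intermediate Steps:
$N{\left(126,5 \left(-10 - 11\right) \right)} - 18537 = \left(179 - 126\right) - 18537 = 53 - 18537 = -18484$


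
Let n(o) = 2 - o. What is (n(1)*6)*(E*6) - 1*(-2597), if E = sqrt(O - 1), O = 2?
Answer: 2633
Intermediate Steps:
E = 1 (E = sqrt(2 - 1) = sqrt(1) = 1)
(n(1)*6)*(E*6) - 1*(-2597) = ((2 - 1*1)*6)*(1*6) - 1*(-2597) = ((2 - 1)*6)*6 + 2597 = (1*6)*6 + 2597 = 6*6 + 2597 = 36 + 2597 = 2633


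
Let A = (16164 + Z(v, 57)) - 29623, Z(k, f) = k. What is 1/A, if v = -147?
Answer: -1/13606 ≈ -7.3497e-5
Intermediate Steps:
A = -13606 (A = (16164 - 147) - 29623 = 16017 - 29623 = -13606)
1/A = 1/(-13606) = -1/13606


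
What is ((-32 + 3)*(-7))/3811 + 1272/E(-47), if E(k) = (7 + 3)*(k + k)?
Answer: -1164193/895585 ≈ -1.2999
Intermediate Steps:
E(k) = 20*k (E(k) = 10*(2*k) = 20*k)
((-32 + 3)*(-7))/3811 + 1272/E(-47) = ((-32 + 3)*(-7))/3811 + 1272/((20*(-47))) = -29*(-7)*(1/3811) + 1272/(-940) = 203*(1/3811) + 1272*(-1/940) = 203/3811 - 318/235 = -1164193/895585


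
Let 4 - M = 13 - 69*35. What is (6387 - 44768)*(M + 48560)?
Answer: -1956126046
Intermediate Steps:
M = 2406 (M = 4 - (13 - 69*35) = 4 - (13 - 2415) = 4 - 1*(-2402) = 4 + 2402 = 2406)
(6387 - 44768)*(M + 48560) = (6387 - 44768)*(2406 + 48560) = -38381*50966 = -1956126046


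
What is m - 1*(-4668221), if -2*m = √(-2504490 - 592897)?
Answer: 4668221 - I*√3097387/2 ≈ 4.6682e+6 - 879.97*I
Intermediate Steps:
m = -I*√3097387/2 (m = -√(-2504490 - 592897)/2 = -I*√3097387/2 ≈ -879.97*I)
m - 1*(-4668221) = -I*√3097387/2 - 1*(-4668221) = -I*√3097387/2 + 4668221 = 4668221 - I*√3097387/2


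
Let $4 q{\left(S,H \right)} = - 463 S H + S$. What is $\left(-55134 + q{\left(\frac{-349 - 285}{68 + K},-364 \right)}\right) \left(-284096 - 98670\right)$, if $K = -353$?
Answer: $- \frac{4210154427523}{285} \approx -1.4772 \cdot 10^{10}$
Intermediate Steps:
$q{\left(S,H \right)} = \frac{S}{4} - \frac{463 H S}{4}$ ($q{\left(S,H \right)} = \frac{- 463 S H + S}{4} = \frac{- 463 H S + S}{4} = \frac{S - 463 H S}{4} = \frac{S}{4} - \frac{463 H S}{4}$)
$\left(-55134 + q{\left(\frac{-349 - 285}{68 + K},-364 \right)}\right) \left(-284096 - 98670\right) = \left(-55134 + \frac{\frac{-349 - 285}{68 - 353} \left(1 - -168532\right)}{4}\right) \left(-284096 - 98670\right) = \left(-55134 + \frac{- \frac{634}{-285} \left(1 + 168532\right)}{4}\right) \left(-382766\right) = \left(-55134 + \frac{1}{4} \left(\left(-634\right) \left(- \frac{1}{285}\right)\right) 168533\right) \left(-382766\right) = \left(-55134 + \frac{1}{4} \cdot \frac{634}{285} \cdot 168533\right) \left(-382766\right) = \left(-55134 + \frac{53424961}{570}\right) \left(-382766\right) = \frac{21998581}{570} \left(-382766\right) = - \frac{4210154427523}{285}$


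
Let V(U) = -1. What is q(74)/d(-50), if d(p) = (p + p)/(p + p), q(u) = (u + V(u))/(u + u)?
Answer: 73/148 ≈ 0.49324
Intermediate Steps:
q(u) = (-1 + u)/(2*u) (q(u) = (u - 1)/(u + u) = (-1 + u)/((2*u)) = (-1 + u)*(1/(2*u)) = (-1 + u)/(2*u))
d(p) = 1 (d(p) = (2*p)/((2*p)) = (2*p)*(1/(2*p)) = 1)
q(74)/d(-50) = ((½)*(-1 + 74)/74)/1 = ((½)*(1/74)*73)*1 = (73/148)*1 = 73/148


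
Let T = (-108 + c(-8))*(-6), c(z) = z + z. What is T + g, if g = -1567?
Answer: -823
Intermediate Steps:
c(z) = 2*z
T = 744 (T = (-108 + 2*(-8))*(-6) = (-108 - 16)*(-6) = -124*(-6) = 744)
T + g = 744 - 1567 = -823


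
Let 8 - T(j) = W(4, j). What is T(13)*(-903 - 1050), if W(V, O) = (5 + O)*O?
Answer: 441378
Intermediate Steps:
W(V, O) = O*(5 + O)
T(j) = 8 - j*(5 + j)
T(13)*(-903 - 1050) = (8 - 1*13*(5 + 13))*(-903 - 1050) = (8 - 1*13*18)*(-1953) = (8 - 234)*(-1953) = -226*(-1953) = 441378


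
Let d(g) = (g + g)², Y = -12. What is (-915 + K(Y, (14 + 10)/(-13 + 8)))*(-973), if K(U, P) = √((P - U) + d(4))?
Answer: 890295 - 1946*√445/5 ≈ 8.8209e+5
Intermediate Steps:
d(g) = 4*g² (d(g) = (2*g)² = 4*g²)
K(U, P) = √(64 + P - U) (K(U, P) = √((P - U) + 4*4²) = √((P - U) + 4*16) = √((P - U) + 64) = √(64 + P - U))
(-915 + K(Y, (14 + 10)/(-13 + 8)))*(-973) = (-915 + √(64 + (14 + 10)/(-13 + 8) - 1*(-12)))*(-973) = (-915 + √(64 + 24/(-5) + 12))*(-973) = (-915 + √(64 + 24*(-⅕) + 12))*(-973) = (-915 + √(64 - 24/5 + 12))*(-973) = (-915 + √(356/5))*(-973) = (-915 + 2*√445/5)*(-973) = 890295 - 1946*√445/5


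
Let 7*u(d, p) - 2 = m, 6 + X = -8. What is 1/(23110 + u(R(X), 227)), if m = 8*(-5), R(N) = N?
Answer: 7/161732 ≈ 4.3281e-5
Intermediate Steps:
X = -14 (X = -6 - 8 = -14)
m = -40
u(d, p) = -38/7 (u(d, p) = 2/7 + (1/7)*(-40) = 2/7 - 40/7 = -38/7)
1/(23110 + u(R(X), 227)) = 1/(23110 - 38/7) = 1/(161732/7) = 7/161732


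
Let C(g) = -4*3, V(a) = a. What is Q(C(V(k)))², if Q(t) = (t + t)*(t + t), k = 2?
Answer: 331776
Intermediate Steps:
C(g) = -12
Q(t) = 4*t² (Q(t) = (2*t)*(2*t) = 4*t²)
Q(C(V(k)))² = (4*(-12)²)² = (4*144)² = 576² = 331776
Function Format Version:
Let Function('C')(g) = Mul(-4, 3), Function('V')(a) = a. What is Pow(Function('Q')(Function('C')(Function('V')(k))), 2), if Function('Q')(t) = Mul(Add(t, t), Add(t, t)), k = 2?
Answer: 331776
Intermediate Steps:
Function('C')(g) = -12
Function('Q')(t) = Mul(4, Pow(t, 2)) (Function('Q')(t) = Mul(Mul(2, t), Mul(2, t)) = Mul(4, Pow(t, 2)))
Pow(Function('Q')(Function('C')(Function('V')(k))), 2) = Pow(Mul(4, Pow(-12, 2)), 2) = Pow(Mul(4, 144), 2) = Pow(576, 2) = 331776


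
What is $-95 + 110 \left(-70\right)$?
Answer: $-7795$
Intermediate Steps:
$-95 + 110 \left(-70\right) = -95 - 7700 = -7795$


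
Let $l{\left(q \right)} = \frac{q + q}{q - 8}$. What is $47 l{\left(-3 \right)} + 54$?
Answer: $\frac{876}{11} \approx 79.636$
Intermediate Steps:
$l{\left(q \right)} = \frac{2 q}{-8 + q}$
$47 l{\left(-3 \right)} + 54 = 47 \cdot 2 \left(-3\right) \frac{1}{-8 - 3} + 54 = 47 \cdot 2 \left(-3\right) \frac{1}{-11} + 54 = 47 \cdot 2 \left(-3\right) \left(- \frac{1}{11}\right) + 54 = 47 \cdot \frac{6}{11} + 54 = \frac{282}{11} + 54 = \frac{876}{11}$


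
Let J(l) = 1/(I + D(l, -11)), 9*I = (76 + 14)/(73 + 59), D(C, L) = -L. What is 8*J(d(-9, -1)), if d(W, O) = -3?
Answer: 528/731 ≈ 0.72230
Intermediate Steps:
I = 5/66 (I = ((76 + 14)/(73 + 59))/9 = (90/132)/9 = (90*(1/132))/9 = (⅑)*(15/22) = 5/66 ≈ 0.075758)
J(l) = 66/731 (J(l) = 1/(5/66 - 1*(-11)) = 1/(5/66 + 11) = 1/(731/66) = 66/731)
8*J(d(-9, -1)) = 8*(66/731) = 528/731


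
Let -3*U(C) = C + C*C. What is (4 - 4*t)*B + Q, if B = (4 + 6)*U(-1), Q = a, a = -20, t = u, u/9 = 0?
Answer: -20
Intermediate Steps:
U(C) = -C/3 - C²/3 (U(C) = -(C + C*C)/3 = -(C + C²)/3 = -C/3 - C²/3)
u = 0 (u = 9*0 = 0)
t = 0
Q = -20
B = 0 (B = (4 + 6)*(-⅓*(-1)*(1 - 1)) = 10*(-⅓*(-1)*0) = 10*0 = 0)
(4 - 4*t)*B + Q = (4 - 4*0)*0 - 20 = (4 + 0)*0 - 20 = 4*0 - 20 = 0 - 20 = -20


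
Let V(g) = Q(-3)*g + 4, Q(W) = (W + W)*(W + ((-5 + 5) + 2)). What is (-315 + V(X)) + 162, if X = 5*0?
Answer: -149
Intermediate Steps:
X = 0
Q(W) = 2*W*(2 + W) (Q(W) = (2*W)*(W + (0 + 2)) = (2*W)*(W + 2) = (2*W)*(2 + W) = 2*W*(2 + W))
V(g) = 4 + 6*g (V(g) = (2*(-3)*(2 - 3))*g + 4 = (2*(-3)*(-1))*g + 4 = 6*g + 4 = 4 + 6*g)
(-315 + V(X)) + 162 = (-315 + (4 + 6*0)) + 162 = (-315 + (4 + 0)) + 162 = (-315 + 4) + 162 = -311 + 162 = -149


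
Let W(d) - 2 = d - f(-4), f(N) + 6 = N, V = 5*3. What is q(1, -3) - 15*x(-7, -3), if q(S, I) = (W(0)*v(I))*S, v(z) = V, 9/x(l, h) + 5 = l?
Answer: 765/4 ≈ 191.25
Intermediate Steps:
x(l, h) = 9/(-5 + l)
V = 15
f(N) = -6 + N
v(z) = 15
W(d) = 12 + d (W(d) = 2 + (d - (-6 - 4)) = 2 + (d - 1*(-10)) = 2 + (d + 10) = 2 + (10 + d) = 12 + d)
q(S, I) = 180*S (q(S, I) = ((12 + 0)*15)*S = (12*15)*S = 180*S)
q(1, -3) - 15*x(-7, -3) = 180*1 - 135/(-5 - 7) = 180 - 135/(-12) = 180 - 135*(-1)/12 = 180 - 15*(-¾) = 180 + 45/4 = 765/4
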